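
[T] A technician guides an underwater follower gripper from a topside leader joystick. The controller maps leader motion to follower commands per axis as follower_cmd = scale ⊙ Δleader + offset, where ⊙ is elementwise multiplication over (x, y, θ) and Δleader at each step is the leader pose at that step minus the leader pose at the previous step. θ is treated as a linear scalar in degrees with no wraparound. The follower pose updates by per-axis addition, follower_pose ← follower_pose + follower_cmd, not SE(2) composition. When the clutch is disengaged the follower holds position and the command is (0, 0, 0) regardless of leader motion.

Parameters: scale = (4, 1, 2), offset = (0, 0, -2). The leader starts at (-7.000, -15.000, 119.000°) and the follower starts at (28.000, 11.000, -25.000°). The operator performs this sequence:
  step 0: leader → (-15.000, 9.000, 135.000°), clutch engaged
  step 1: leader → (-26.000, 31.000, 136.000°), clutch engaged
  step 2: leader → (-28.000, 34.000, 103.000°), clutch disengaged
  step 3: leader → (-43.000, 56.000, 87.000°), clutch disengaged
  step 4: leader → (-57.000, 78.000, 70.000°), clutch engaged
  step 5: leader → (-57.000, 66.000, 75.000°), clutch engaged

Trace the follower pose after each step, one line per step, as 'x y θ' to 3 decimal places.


-4.000 35.000 5.000
-48.000 57.000 5.000
-48.000 57.000 5.000
-48.000 57.000 5.000
-104.000 79.000 -31.000
-104.000 67.000 -23.000

step 0: Δleader=(-8.000, 24.000, 16.000°), engaged; cmd=(-32.000, 24.000, 30.000°) → follower=(-4.000, 35.000, 5.000°)
step 1: Δleader=(-11.000, 22.000, 1.000°), engaged; cmd=(-44.000, 22.000, 0.000°) → follower=(-48.000, 57.000, 5.000°)
step 2: Δleader=(-2.000, 3.000, -33.000°), disengaged; cmd=(0,0,0) → follower holds at (-48.000, 57.000, 5.000°)
step 3: Δleader=(-15.000, 22.000, -16.000°), disengaged; cmd=(0,0,0) → follower holds at (-48.000, 57.000, 5.000°)
step 4: Δleader=(-14.000, 22.000, -17.000°), engaged; cmd=(-56.000, 22.000, -36.000°) → follower=(-104.000, 79.000, -31.000°)
step 5: Δleader=(0.000, -12.000, 5.000°), engaged; cmd=(0.000, -12.000, 8.000°) → follower=(-104.000, 67.000, -23.000°)


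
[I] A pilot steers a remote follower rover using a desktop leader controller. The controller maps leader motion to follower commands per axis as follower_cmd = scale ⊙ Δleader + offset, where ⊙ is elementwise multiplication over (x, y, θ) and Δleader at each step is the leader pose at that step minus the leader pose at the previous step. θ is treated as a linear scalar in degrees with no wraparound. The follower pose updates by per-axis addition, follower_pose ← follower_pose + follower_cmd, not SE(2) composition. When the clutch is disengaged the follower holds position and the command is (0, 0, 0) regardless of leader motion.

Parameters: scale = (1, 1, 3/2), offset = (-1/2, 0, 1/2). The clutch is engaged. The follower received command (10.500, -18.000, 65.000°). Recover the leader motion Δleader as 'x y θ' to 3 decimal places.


11.000 -18.000 43.000

axis x: (10.500 − -1/2) / (1) = 11.000
axis y: (-18.000 − 0) / (1) = -18.000
axis θ: (65.000 − 1/2) / (3/2) = 43.000


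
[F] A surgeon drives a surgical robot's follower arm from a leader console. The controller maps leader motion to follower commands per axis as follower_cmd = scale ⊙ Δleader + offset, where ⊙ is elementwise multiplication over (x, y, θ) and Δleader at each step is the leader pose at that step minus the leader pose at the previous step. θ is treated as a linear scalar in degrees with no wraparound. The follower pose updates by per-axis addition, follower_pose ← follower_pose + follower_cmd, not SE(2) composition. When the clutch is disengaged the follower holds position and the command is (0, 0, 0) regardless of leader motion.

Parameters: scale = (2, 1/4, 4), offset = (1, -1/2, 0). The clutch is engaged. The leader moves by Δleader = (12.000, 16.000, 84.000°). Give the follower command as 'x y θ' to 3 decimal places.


axis x: 2·12.000 + 1 = 25.000
axis y: 1/4·16.000 + -1/2 = 3.500
axis θ: 4·84.000 + 0 = 336.000

25.000 3.500 336.000


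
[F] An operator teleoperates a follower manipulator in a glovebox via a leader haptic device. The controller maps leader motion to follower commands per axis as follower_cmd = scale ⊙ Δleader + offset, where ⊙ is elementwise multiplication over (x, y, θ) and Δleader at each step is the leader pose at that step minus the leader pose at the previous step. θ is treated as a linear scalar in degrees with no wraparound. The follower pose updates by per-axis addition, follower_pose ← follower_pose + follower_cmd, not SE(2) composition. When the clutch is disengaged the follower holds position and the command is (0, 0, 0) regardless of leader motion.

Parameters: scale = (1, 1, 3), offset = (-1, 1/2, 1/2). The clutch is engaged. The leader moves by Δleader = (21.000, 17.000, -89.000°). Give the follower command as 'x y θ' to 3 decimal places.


axis x: 1·21.000 + -1 = 20.000
axis y: 1·17.000 + 1/2 = 17.500
axis θ: 3·-89.000 + 1/2 = -266.500

20.000 17.500 -266.500


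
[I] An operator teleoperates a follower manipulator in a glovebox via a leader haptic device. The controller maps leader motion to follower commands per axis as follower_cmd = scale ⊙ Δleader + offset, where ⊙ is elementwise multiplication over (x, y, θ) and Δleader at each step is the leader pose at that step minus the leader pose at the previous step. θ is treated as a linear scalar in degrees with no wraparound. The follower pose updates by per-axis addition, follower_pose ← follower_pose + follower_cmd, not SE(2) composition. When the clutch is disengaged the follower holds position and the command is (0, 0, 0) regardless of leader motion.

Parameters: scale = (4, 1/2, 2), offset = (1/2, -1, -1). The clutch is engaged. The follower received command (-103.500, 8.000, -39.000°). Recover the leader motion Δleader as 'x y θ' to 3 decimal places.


-26.000 18.000 -19.000

axis x: (-103.500 − 1/2) / (4) = -26.000
axis y: (8.000 − -1) / (1/2) = 18.000
axis θ: (-39.000 − -1) / (2) = -19.000


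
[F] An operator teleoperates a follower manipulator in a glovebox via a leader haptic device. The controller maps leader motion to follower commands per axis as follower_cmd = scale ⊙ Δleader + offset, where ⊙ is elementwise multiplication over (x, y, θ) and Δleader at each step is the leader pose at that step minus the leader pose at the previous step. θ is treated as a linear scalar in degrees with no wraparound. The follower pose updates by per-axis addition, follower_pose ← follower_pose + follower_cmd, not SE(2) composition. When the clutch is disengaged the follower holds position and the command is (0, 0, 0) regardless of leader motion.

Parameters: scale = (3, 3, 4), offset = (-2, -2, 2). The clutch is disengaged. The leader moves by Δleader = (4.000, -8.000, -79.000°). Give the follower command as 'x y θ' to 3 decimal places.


clutch disengaged → follower holds; cmd = (0, 0, 0)

0.000 0.000 0.000


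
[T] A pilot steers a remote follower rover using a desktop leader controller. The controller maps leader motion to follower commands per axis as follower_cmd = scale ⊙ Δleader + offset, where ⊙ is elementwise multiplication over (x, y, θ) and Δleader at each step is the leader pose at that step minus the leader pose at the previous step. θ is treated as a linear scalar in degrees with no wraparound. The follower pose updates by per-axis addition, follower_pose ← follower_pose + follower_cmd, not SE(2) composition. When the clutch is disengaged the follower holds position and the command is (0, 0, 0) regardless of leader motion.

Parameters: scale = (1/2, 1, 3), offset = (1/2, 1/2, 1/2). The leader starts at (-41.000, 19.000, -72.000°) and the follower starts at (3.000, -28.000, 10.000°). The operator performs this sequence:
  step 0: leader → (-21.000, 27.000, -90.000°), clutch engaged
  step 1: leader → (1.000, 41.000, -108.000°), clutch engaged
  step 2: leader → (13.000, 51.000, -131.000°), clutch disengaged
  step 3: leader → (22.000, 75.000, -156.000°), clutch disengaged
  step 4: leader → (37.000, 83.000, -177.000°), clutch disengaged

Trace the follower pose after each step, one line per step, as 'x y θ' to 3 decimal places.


step 0: Δleader=(20.000, 8.000, -18.000°), engaged; cmd=(10.500, 8.500, -53.500°) → follower=(13.500, -19.500, -43.500°)
step 1: Δleader=(22.000, 14.000, -18.000°), engaged; cmd=(11.500, 14.500, -53.500°) → follower=(25.000, -5.000, -97.000°)
step 2: Δleader=(12.000, 10.000, -23.000°), disengaged; cmd=(0,0,0) → follower holds at (25.000, -5.000, -97.000°)
step 3: Δleader=(9.000, 24.000, -25.000°), disengaged; cmd=(0,0,0) → follower holds at (25.000, -5.000, -97.000°)
step 4: Δleader=(15.000, 8.000, -21.000°), disengaged; cmd=(0,0,0) → follower holds at (25.000, -5.000, -97.000°)

13.500 -19.500 -43.500
25.000 -5.000 -97.000
25.000 -5.000 -97.000
25.000 -5.000 -97.000
25.000 -5.000 -97.000


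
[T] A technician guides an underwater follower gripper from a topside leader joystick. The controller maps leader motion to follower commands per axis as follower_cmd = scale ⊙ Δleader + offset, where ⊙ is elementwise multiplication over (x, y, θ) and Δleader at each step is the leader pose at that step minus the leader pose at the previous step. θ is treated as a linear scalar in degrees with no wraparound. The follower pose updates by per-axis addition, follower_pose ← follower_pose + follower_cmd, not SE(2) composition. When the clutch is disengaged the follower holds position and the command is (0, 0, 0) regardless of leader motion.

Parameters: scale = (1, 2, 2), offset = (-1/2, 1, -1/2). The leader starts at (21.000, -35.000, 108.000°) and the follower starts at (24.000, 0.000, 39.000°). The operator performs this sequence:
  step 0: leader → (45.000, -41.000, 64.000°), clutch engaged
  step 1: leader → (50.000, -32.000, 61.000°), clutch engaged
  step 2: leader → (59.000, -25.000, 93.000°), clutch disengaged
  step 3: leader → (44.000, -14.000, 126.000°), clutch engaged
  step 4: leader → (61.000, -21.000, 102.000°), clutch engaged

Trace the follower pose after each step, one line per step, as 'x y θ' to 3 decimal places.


step 0: Δleader=(24.000, -6.000, -44.000°), engaged; cmd=(23.500, -11.000, -88.500°) → follower=(47.500, -11.000, -49.500°)
step 1: Δleader=(5.000, 9.000, -3.000°), engaged; cmd=(4.500, 19.000, -6.500°) → follower=(52.000, 8.000, -56.000°)
step 2: Δleader=(9.000, 7.000, 32.000°), disengaged; cmd=(0,0,0) → follower holds at (52.000, 8.000, -56.000°)
step 3: Δleader=(-15.000, 11.000, 33.000°), engaged; cmd=(-15.500, 23.000, 65.500°) → follower=(36.500, 31.000, 9.500°)
step 4: Δleader=(17.000, -7.000, -24.000°), engaged; cmd=(16.500, -13.000, -48.500°) → follower=(53.000, 18.000, -39.000°)

47.500 -11.000 -49.500
52.000 8.000 -56.000
52.000 8.000 -56.000
36.500 31.000 9.500
53.000 18.000 -39.000


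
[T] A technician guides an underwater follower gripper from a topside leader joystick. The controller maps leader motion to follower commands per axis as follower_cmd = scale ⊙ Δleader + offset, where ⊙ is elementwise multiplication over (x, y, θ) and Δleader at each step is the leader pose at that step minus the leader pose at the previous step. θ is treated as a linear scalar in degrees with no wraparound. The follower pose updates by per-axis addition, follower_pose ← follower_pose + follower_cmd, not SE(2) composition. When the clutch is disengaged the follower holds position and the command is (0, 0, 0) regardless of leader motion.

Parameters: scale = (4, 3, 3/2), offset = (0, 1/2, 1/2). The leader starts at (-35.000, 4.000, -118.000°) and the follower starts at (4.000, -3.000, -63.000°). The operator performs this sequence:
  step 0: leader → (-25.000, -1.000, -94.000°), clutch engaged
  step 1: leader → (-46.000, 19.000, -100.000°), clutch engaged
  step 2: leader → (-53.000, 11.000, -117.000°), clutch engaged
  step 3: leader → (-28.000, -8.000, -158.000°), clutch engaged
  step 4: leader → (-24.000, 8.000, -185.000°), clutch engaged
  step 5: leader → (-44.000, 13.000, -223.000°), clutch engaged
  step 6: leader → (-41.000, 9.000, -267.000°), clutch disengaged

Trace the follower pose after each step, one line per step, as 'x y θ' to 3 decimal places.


44.000 -17.500 -26.500
-40.000 43.000 -35.000
-68.000 19.500 -60.000
32.000 -37.000 -121.000
48.000 11.500 -161.000
-32.000 27.000 -217.500
-32.000 27.000 -217.500

step 0: Δleader=(10.000, -5.000, 24.000°), engaged; cmd=(40.000, -14.500, 36.500°) → follower=(44.000, -17.500, -26.500°)
step 1: Δleader=(-21.000, 20.000, -6.000°), engaged; cmd=(-84.000, 60.500, -8.500°) → follower=(-40.000, 43.000, -35.000°)
step 2: Δleader=(-7.000, -8.000, -17.000°), engaged; cmd=(-28.000, -23.500, -25.000°) → follower=(-68.000, 19.500, -60.000°)
step 3: Δleader=(25.000, -19.000, -41.000°), engaged; cmd=(100.000, -56.500, -61.000°) → follower=(32.000, -37.000, -121.000°)
step 4: Δleader=(4.000, 16.000, -27.000°), engaged; cmd=(16.000, 48.500, -40.000°) → follower=(48.000, 11.500, -161.000°)
step 5: Δleader=(-20.000, 5.000, -38.000°), engaged; cmd=(-80.000, 15.500, -56.500°) → follower=(-32.000, 27.000, -217.500°)
step 6: Δleader=(3.000, -4.000, -44.000°), disengaged; cmd=(0,0,0) → follower holds at (-32.000, 27.000, -217.500°)


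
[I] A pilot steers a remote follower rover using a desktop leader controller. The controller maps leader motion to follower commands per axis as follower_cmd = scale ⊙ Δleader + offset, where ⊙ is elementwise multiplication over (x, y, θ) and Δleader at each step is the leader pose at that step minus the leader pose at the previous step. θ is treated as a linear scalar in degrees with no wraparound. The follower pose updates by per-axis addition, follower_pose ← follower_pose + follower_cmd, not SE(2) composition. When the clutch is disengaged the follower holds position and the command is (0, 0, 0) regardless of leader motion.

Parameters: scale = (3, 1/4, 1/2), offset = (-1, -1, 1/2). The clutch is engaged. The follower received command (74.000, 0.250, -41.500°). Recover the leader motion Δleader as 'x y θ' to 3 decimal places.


25.000 5.000 -84.000

axis x: (74.000 − -1) / (3) = 25.000
axis y: (0.250 − -1) / (1/4) = 5.000
axis θ: (-41.500 − 1/2) / (1/2) = -84.000


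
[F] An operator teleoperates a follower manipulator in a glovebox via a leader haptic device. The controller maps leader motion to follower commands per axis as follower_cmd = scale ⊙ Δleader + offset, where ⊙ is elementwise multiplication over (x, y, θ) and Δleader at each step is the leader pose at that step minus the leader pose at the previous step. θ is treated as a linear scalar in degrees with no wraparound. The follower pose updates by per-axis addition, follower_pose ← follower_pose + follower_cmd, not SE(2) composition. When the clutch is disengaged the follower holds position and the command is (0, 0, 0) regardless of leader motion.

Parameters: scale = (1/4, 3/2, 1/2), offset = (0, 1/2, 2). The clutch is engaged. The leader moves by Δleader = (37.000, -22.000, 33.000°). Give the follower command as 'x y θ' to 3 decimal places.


axis x: 1/4·37.000 + 0 = 9.250
axis y: 3/2·-22.000 + 1/2 = -32.500
axis θ: 1/2·33.000 + 2 = 18.500

9.250 -32.500 18.500


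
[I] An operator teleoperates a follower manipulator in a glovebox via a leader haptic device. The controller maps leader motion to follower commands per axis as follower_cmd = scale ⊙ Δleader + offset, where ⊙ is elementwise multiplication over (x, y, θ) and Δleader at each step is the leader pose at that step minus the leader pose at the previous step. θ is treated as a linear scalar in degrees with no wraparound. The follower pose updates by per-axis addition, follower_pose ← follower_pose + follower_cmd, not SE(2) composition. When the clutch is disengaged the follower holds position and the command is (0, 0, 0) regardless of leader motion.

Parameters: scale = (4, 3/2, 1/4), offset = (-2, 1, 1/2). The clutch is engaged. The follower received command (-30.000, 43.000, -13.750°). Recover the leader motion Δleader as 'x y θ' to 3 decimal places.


-7.000 28.000 -57.000

axis x: (-30.000 − -2) / (4) = -7.000
axis y: (43.000 − 1) / (3/2) = 28.000
axis θ: (-13.750 − 1/2) / (1/4) = -57.000


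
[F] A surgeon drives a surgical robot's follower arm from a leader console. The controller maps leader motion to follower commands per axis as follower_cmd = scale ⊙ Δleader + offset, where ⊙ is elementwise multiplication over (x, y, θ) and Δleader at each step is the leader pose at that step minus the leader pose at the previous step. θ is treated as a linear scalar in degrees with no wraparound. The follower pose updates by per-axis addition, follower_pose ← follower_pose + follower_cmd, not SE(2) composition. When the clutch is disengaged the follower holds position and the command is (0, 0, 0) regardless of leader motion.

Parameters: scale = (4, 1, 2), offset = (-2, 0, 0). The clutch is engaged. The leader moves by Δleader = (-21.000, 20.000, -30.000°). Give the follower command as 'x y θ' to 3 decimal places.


axis x: 4·-21.000 + -2 = -86.000
axis y: 1·20.000 + 0 = 20.000
axis θ: 2·-30.000 + 0 = -60.000

-86.000 20.000 -60.000


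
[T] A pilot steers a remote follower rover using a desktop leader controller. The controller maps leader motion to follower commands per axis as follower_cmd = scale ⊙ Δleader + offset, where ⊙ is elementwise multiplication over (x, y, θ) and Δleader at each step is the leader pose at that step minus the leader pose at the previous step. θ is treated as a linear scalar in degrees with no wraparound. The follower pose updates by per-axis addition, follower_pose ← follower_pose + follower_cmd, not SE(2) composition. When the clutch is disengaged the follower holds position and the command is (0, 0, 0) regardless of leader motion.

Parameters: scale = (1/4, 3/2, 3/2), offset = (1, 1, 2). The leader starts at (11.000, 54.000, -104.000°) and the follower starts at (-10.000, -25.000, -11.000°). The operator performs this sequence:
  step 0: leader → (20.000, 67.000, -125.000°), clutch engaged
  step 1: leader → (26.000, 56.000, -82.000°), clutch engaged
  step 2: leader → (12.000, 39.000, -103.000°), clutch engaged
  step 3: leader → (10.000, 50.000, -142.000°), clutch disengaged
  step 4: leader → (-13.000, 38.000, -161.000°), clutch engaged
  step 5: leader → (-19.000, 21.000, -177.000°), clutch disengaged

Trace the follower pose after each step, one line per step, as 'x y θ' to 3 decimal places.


-6.750 -4.500 -40.500
-4.250 -20.000 26.000
-6.750 -44.500 -3.500
-6.750 -44.500 -3.500
-11.500 -61.500 -30.000
-11.500 -61.500 -30.000

step 0: Δleader=(9.000, 13.000, -21.000°), engaged; cmd=(3.250, 20.500, -29.500°) → follower=(-6.750, -4.500, -40.500°)
step 1: Δleader=(6.000, -11.000, 43.000°), engaged; cmd=(2.500, -15.500, 66.500°) → follower=(-4.250, -20.000, 26.000°)
step 2: Δleader=(-14.000, -17.000, -21.000°), engaged; cmd=(-2.500, -24.500, -29.500°) → follower=(-6.750, -44.500, -3.500°)
step 3: Δleader=(-2.000, 11.000, -39.000°), disengaged; cmd=(0,0,0) → follower holds at (-6.750, -44.500, -3.500°)
step 4: Δleader=(-23.000, -12.000, -19.000°), engaged; cmd=(-4.750, -17.000, -26.500°) → follower=(-11.500, -61.500, -30.000°)
step 5: Δleader=(-6.000, -17.000, -16.000°), disengaged; cmd=(0,0,0) → follower holds at (-11.500, -61.500, -30.000°)


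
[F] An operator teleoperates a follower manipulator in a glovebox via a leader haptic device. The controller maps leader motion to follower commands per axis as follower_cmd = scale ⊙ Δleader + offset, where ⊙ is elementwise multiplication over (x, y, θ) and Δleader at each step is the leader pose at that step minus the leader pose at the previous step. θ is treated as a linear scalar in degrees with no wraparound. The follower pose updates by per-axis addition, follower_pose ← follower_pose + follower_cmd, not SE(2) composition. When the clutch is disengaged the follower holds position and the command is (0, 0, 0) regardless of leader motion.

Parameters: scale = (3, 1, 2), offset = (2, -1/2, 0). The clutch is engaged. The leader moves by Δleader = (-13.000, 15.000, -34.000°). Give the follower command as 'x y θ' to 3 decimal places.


axis x: 3·-13.000 + 2 = -37.000
axis y: 1·15.000 + -1/2 = 14.500
axis θ: 2·-34.000 + 0 = -68.000

-37.000 14.500 -68.000


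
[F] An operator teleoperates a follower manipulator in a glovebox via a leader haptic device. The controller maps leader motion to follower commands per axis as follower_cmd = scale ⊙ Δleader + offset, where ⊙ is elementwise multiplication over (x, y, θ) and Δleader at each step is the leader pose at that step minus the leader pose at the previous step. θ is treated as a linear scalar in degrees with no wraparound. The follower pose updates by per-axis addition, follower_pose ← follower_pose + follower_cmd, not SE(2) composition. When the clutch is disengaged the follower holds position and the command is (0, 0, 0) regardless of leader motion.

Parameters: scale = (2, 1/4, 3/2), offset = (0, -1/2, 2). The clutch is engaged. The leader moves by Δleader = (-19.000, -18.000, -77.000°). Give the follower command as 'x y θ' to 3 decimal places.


axis x: 2·-19.000 + 0 = -38.000
axis y: 1/4·-18.000 + -1/2 = -5.000
axis θ: 3/2·-77.000 + 2 = -113.500

-38.000 -5.000 -113.500


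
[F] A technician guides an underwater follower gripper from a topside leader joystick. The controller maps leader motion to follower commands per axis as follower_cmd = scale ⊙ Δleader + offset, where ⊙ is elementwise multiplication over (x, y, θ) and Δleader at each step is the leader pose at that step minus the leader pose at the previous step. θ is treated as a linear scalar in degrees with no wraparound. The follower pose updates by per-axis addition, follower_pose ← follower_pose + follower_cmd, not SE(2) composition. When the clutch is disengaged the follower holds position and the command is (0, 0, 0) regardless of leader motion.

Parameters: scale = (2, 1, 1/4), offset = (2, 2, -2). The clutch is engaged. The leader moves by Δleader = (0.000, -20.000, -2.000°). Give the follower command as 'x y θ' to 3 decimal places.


2.000 -18.000 -2.500

axis x: 2·0.000 + 2 = 2.000
axis y: 1·-20.000 + 2 = -18.000
axis θ: 1/4·-2.000 + -2 = -2.500


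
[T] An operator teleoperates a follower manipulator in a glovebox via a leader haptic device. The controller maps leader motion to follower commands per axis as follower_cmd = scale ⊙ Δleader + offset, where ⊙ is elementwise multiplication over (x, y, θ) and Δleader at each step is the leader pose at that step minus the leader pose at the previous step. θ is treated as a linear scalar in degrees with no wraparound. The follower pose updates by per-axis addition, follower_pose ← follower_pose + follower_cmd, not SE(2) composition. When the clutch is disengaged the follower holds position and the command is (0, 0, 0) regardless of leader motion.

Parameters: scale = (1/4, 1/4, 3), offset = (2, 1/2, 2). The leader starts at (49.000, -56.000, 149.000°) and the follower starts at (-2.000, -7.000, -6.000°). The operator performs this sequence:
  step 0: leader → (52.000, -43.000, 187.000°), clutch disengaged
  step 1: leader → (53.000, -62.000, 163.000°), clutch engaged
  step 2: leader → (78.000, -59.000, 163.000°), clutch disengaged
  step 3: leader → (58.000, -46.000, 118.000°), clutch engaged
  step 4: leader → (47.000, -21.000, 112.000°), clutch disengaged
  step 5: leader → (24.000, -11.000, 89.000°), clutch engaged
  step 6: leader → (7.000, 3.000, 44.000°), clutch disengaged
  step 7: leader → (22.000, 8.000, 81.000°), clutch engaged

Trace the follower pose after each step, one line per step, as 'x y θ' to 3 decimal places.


step 0: Δleader=(3.000, 13.000, 38.000°), disengaged; cmd=(0,0,0) → follower holds at (-2.000, -7.000, -6.000°)
step 1: Δleader=(1.000, -19.000, -24.000°), engaged; cmd=(2.250, -4.250, -70.000°) → follower=(0.250, -11.250, -76.000°)
step 2: Δleader=(25.000, 3.000, 0.000°), disengaged; cmd=(0,0,0) → follower holds at (0.250, -11.250, -76.000°)
step 3: Δleader=(-20.000, 13.000, -45.000°), engaged; cmd=(-3.000, 3.750, -133.000°) → follower=(-2.750, -7.500, -209.000°)
step 4: Δleader=(-11.000, 25.000, -6.000°), disengaged; cmd=(0,0,0) → follower holds at (-2.750, -7.500, -209.000°)
step 5: Δleader=(-23.000, 10.000, -23.000°), engaged; cmd=(-3.750, 3.000, -67.000°) → follower=(-6.500, -4.500, -276.000°)
step 6: Δleader=(-17.000, 14.000, -45.000°), disengaged; cmd=(0,0,0) → follower holds at (-6.500, -4.500, -276.000°)
step 7: Δleader=(15.000, 5.000, 37.000°), engaged; cmd=(5.750, 1.750, 113.000°) → follower=(-0.750, -2.750, -163.000°)

-2.000 -7.000 -6.000
0.250 -11.250 -76.000
0.250 -11.250 -76.000
-2.750 -7.500 -209.000
-2.750 -7.500 -209.000
-6.500 -4.500 -276.000
-6.500 -4.500 -276.000
-0.750 -2.750 -163.000


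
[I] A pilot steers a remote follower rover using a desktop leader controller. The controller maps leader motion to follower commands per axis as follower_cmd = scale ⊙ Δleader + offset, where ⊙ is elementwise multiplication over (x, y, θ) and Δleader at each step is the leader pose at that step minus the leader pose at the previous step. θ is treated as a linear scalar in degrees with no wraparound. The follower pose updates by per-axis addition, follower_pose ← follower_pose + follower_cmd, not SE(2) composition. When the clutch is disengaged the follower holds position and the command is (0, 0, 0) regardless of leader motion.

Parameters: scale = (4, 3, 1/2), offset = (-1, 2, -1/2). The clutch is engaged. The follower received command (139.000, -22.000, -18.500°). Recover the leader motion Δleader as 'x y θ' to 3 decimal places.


35.000 -8.000 -36.000

axis x: (139.000 − -1) / (4) = 35.000
axis y: (-22.000 − 2) / (3) = -8.000
axis θ: (-18.500 − -1/2) / (1/2) = -36.000


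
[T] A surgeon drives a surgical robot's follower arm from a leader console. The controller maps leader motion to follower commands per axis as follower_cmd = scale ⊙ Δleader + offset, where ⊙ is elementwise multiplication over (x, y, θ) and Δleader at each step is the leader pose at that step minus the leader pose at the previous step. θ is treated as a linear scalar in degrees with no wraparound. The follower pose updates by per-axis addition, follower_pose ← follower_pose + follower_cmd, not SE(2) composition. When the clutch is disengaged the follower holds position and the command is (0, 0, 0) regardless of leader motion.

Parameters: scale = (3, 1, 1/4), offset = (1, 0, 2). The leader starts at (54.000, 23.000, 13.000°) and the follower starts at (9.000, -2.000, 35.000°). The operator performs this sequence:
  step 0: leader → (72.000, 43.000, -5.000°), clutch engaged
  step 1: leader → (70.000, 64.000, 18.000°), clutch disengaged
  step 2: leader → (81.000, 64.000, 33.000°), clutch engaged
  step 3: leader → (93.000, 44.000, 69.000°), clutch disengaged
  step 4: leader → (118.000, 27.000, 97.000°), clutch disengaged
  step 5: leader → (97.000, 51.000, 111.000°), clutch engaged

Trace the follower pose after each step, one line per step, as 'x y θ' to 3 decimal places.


64.000 18.000 32.500
64.000 18.000 32.500
98.000 18.000 38.250
98.000 18.000 38.250
98.000 18.000 38.250
36.000 42.000 43.750

step 0: Δleader=(18.000, 20.000, -18.000°), engaged; cmd=(55.000, 20.000, -2.500°) → follower=(64.000, 18.000, 32.500°)
step 1: Δleader=(-2.000, 21.000, 23.000°), disengaged; cmd=(0,0,0) → follower holds at (64.000, 18.000, 32.500°)
step 2: Δleader=(11.000, 0.000, 15.000°), engaged; cmd=(34.000, 0.000, 5.750°) → follower=(98.000, 18.000, 38.250°)
step 3: Δleader=(12.000, -20.000, 36.000°), disengaged; cmd=(0,0,0) → follower holds at (98.000, 18.000, 38.250°)
step 4: Δleader=(25.000, -17.000, 28.000°), disengaged; cmd=(0,0,0) → follower holds at (98.000, 18.000, 38.250°)
step 5: Δleader=(-21.000, 24.000, 14.000°), engaged; cmd=(-62.000, 24.000, 5.500°) → follower=(36.000, 42.000, 43.750°)


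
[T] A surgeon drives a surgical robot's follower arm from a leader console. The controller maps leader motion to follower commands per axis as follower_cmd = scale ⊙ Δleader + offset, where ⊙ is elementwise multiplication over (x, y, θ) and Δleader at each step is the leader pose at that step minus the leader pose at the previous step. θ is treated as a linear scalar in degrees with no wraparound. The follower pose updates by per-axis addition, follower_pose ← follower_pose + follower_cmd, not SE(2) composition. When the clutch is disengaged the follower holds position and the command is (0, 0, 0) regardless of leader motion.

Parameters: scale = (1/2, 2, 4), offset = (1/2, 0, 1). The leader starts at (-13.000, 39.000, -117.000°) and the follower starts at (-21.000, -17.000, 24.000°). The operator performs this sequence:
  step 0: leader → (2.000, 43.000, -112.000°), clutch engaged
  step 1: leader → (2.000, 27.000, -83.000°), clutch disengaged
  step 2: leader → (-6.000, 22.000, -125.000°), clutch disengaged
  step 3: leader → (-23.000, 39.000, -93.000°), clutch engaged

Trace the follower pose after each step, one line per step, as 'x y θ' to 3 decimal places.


-13.000 -9.000 45.000
-13.000 -9.000 45.000
-13.000 -9.000 45.000
-21.000 25.000 174.000

step 0: Δleader=(15.000, 4.000, 5.000°), engaged; cmd=(8.000, 8.000, 21.000°) → follower=(-13.000, -9.000, 45.000°)
step 1: Δleader=(0.000, -16.000, 29.000°), disengaged; cmd=(0,0,0) → follower holds at (-13.000, -9.000, 45.000°)
step 2: Δleader=(-8.000, -5.000, -42.000°), disengaged; cmd=(0,0,0) → follower holds at (-13.000, -9.000, 45.000°)
step 3: Δleader=(-17.000, 17.000, 32.000°), engaged; cmd=(-8.000, 34.000, 129.000°) → follower=(-21.000, 25.000, 174.000°)


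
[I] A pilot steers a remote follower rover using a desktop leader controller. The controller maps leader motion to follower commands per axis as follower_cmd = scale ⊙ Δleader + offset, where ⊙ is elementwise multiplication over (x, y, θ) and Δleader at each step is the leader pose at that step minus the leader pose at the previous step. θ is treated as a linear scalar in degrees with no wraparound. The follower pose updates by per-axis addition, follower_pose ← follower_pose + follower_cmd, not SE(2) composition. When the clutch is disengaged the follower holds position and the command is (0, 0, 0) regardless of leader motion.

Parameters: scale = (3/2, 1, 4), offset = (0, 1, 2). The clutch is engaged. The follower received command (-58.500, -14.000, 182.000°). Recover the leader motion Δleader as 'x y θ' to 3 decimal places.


axis x: (-58.500 − 0) / (3/2) = -39.000
axis y: (-14.000 − 1) / (1) = -15.000
axis θ: (182.000 − 2) / (4) = 45.000

-39.000 -15.000 45.000


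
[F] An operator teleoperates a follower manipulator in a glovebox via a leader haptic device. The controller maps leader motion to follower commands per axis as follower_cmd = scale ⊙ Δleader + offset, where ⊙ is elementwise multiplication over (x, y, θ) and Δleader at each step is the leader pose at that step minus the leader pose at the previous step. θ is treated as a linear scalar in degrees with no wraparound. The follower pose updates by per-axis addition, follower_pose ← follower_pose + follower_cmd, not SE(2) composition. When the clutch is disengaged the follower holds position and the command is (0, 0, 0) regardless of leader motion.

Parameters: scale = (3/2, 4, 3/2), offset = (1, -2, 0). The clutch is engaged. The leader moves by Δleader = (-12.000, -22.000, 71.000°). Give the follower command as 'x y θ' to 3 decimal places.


-17.000 -90.000 106.500

axis x: 3/2·-12.000 + 1 = -17.000
axis y: 4·-22.000 + -2 = -90.000
axis θ: 3/2·71.000 + 0 = 106.500


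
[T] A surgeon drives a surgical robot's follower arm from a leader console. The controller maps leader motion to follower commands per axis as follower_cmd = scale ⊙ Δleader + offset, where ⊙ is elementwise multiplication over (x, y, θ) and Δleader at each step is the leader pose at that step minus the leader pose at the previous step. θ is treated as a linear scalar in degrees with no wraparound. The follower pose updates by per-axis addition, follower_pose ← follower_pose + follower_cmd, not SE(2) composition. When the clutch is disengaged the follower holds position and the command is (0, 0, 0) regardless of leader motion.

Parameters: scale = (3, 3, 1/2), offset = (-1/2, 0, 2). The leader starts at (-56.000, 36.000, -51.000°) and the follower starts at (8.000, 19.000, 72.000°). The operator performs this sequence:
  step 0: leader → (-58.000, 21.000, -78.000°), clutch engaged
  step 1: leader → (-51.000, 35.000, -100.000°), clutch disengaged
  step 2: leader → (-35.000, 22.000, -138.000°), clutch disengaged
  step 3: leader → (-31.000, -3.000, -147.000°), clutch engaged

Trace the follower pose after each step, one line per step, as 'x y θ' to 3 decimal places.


step 0: Δleader=(-2.000, -15.000, -27.000°), engaged; cmd=(-6.500, -45.000, -11.500°) → follower=(1.500, -26.000, 60.500°)
step 1: Δleader=(7.000, 14.000, -22.000°), disengaged; cmd=(0,0,0) → follower holds at (1.500, -26.000, 60.500°)
step 2: Δleader=(16.000, -13.000, -38.000°), disengaged; cmd=(0,0,0) → follower holds at (1.500, -26.000, 60.500°)
step 3: Δleader=(4.000, -25.000, -9.000°), engaged; cmd=(11.500, -75.000, -2.500°) → follower=(13.000, -101.000, 58.000°)

1.500 -26.000 60.500
1.500 -26.000 60.500
1.500 -26.000 60.500
13.000 -101.000 58.000


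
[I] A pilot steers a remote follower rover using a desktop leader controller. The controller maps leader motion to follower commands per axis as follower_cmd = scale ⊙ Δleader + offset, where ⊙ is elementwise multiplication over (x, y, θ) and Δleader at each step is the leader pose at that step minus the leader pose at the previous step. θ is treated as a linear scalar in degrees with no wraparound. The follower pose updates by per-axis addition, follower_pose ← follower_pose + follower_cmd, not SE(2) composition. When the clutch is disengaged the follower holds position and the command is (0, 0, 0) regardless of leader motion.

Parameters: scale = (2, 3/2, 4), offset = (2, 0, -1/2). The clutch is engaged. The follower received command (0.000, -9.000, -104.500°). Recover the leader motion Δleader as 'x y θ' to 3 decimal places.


axis x: (0.000 − 2) / (2) = -1.000
axis y: (-9.000 − 0) / (3/2) = -6.000
axis θ: (-104.500 − -1/2) / (4) = -26.000

-1.000 -6.000 -26.000


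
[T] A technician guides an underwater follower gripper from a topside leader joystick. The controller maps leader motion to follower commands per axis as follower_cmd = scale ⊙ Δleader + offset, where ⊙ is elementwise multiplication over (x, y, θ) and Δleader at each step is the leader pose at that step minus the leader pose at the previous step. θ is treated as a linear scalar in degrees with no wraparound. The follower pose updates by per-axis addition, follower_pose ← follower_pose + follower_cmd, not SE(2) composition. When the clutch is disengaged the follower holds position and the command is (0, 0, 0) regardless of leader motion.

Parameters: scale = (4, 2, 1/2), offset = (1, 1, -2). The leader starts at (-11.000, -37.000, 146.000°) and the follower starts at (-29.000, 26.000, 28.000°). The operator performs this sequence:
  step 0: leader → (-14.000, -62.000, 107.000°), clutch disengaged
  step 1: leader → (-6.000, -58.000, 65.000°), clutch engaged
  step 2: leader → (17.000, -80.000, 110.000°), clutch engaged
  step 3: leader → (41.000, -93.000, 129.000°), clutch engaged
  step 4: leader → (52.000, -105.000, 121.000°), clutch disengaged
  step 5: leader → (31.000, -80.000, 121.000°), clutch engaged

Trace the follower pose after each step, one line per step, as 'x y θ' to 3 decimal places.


step 0: Δleader=(-3.000, -25.000, -39.000°), disengaged; cmd=(0,0,0) → follower holds at (-29.000, 26.000, 28.000°)
step 1: Δleader=(8.000, 4.000, -42.000°), engaged; cmd=(33.000, 9.000, -23.000°) → follower=(4.000, 35.000, 5.000°)
step 2: Δleader=(23.000, -22.000, 45.000°), engaged; cmd=(93.000, -43.000, 20.500°) → follower=(97.000, -8.000, 25.500°)
step 3: Δleader=(24.000, -13.000, 19.000°), engaged; cmd=(97.000, -25.000, 7.500°) → follower=(194.000, -33.000, 33.000°)
step 4: Δleader=(11.000, -12.000, -8.000°), disengaged; cmd=(0,0,0) → follower holds at (194.000, -33.000, 33.000°)
step 5: Δleader=(-21.000, 25.000, 0.000°), engaged; cmd=(-83.000, 51.000, -2.000°) → follower=(111.000, 18.000, 31.000°)

-29.000 26.000 28.000
4.000 35.000 5.000
97.000 -8.000 25.500
194.000 -33.000 33.000
194.000 -33.000 33.000
111.000 18.000 31.000


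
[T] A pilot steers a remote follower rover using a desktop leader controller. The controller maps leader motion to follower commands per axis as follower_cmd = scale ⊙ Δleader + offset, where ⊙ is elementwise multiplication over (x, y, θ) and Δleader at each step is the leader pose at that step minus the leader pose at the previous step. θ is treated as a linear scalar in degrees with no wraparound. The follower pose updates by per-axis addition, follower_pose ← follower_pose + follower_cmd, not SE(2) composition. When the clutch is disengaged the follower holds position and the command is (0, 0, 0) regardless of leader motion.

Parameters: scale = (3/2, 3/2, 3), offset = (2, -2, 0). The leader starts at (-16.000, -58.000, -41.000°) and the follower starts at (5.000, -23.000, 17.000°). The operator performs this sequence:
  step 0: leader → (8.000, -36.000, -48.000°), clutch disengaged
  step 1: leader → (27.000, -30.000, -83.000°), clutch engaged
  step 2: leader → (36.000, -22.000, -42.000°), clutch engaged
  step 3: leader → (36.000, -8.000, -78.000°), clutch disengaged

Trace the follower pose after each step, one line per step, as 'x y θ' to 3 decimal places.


5.000 -23.000 17.000
35.500 -16.000 -88.000
51.000 -6.000 35.000
51.000 -6.000 35.000

step 0: Δleader=(24.000, 22.000, -7.000°), disengaged; cmd=(0,0,0) → follower holds at (5.000, -23.000, 17.000°)
step 1: Δleader=(19.000, 6.000, -35.000°), engaged; cmd=(30.500, 7.000, -105.000°) → follower=(35.500, -16.000, -88.000°)
step 2: Δleader=(9.000, 8.000, 41.000°), engaged; cmd=(15.500, 10.000, 123.000°) → follower=(51.000, -6.000, 35.000°)
step 3: Δleader=(0.000, 14.000, -36.000°), disengaged; cmd=(0,0,0) → follower holds at (51.000, -6.000, 35.000°)


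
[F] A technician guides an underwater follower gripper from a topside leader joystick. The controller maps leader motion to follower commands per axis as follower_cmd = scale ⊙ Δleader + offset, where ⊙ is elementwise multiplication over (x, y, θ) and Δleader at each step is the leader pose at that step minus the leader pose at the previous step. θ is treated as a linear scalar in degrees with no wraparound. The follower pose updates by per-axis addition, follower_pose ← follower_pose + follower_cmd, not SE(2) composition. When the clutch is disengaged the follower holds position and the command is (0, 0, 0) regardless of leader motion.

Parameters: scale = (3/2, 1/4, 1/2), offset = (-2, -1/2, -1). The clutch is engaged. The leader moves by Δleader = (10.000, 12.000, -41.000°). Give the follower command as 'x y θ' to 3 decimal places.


13.000 2.500 -21.500

axis x: 3/2·10.000 + -2 = 13.000
axis y: 1/4·12.000 + -1/2 = 2.500
axis θ: 1/2·-41.000 + -1 = -21.500


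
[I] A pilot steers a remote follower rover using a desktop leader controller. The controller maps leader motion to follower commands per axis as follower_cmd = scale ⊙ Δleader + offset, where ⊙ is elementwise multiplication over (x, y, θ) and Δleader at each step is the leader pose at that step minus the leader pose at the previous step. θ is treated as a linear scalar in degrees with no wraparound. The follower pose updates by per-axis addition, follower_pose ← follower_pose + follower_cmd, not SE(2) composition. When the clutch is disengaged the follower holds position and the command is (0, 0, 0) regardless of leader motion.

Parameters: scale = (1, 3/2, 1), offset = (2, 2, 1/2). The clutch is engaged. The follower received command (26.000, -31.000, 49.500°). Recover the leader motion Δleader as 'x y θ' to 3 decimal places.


axis x: (26.000 − 2) / (1) = 24.000
axis y: (-31.000 − 2) / (3/2) = -22.000
axis θ: (49.500 − 1/2) / (1) = 49.000

24.000 -22.000 49.000
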